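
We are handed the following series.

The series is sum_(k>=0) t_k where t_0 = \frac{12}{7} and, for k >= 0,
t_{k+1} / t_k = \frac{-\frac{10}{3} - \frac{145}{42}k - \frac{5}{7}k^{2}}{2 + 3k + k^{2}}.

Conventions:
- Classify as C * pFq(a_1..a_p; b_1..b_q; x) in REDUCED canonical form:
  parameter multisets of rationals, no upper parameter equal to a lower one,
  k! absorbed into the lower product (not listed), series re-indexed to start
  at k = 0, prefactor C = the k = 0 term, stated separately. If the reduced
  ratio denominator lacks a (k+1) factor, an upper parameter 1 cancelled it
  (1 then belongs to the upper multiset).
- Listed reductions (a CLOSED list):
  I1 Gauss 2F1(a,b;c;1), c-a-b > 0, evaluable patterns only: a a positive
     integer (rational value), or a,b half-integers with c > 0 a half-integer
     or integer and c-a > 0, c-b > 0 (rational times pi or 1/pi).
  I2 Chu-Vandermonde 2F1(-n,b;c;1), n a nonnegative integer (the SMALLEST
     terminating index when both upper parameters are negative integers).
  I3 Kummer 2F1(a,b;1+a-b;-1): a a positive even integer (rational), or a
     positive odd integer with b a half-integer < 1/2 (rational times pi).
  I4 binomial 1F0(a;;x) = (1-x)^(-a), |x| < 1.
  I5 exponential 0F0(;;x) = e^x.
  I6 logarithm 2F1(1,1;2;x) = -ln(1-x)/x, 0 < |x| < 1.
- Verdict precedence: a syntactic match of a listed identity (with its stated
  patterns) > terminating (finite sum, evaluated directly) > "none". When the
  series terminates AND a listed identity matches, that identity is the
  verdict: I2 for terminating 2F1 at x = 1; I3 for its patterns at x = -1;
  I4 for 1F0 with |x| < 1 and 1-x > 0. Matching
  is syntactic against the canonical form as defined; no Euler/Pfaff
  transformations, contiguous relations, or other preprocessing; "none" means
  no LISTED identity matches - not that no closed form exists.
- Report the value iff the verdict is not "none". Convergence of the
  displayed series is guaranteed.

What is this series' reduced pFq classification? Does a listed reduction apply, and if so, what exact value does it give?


This is \frac{12}{7} * 2F1(\frac{4}{3}, \frac{7}{2}; 2; -\frac{5}{7}) in reduced canonical form. Verdict: none (x = -\frac{5}{7}): each listed identity misses the multisets {\frac{4}{3}, \frac{7}{2}} ; {2}.

Key step: t_0 = \frac{12}{7} here, and the expanded ratio factors over Q; prefactor 12/7, roots give parameters.
Step ratio: r(k) = -\frac{5}{7} * (k+\frac{4}{3}) (k+\frac{7}{2}) / [(k+2) (k+1)] - rational in k, leading ratio -\frac{5}{7}; with t_0 = \frac{12}{7}, classification follows.


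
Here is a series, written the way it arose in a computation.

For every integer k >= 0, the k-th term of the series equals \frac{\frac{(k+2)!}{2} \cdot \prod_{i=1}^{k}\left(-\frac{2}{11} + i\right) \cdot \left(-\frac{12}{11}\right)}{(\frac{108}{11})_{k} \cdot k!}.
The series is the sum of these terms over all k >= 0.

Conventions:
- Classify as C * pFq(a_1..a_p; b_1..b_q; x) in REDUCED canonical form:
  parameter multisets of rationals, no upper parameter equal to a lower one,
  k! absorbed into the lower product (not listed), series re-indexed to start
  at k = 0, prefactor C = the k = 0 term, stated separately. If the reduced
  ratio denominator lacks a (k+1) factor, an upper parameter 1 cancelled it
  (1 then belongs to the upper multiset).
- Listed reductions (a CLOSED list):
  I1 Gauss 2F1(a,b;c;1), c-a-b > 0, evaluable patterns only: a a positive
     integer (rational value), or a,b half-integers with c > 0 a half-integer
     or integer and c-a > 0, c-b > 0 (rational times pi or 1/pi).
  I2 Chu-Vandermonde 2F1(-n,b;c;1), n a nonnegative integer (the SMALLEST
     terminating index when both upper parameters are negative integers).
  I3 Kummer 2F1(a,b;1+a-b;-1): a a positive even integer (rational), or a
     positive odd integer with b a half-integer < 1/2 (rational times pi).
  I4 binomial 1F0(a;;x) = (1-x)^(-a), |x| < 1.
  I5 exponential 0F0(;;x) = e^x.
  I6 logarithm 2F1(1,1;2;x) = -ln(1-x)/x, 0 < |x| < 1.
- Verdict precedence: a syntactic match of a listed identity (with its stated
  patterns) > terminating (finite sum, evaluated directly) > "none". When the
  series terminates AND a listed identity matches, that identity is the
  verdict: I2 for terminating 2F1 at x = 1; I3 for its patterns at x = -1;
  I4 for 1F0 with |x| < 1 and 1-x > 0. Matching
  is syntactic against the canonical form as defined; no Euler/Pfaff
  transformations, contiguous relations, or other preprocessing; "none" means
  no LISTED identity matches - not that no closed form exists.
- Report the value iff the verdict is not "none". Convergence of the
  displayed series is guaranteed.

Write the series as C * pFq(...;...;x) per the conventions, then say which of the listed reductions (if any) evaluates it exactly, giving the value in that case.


The series (x = 1) is 2F1: upper {\frac{9}{11}, 3}, lower {\frac{108}{11}}, prefactor -\frac{12}{11}. Verdict at x = 1: Gauss (I1, integer-parameter pattern) matches (x = 1: the Gamma ratio telescopes since c-a-b = 6 > 0 and a = 3 in Z>0). Hence: -\frac{312825}{204974}.

Structural cue: from the first term -\frac{12}{11}: the running product (C = -12/11) telescopes to a rising factorial.
Consecutive-term ratio: r(k) = 1 * (k+\frac{9}{11}) (k+3) / [(k+\frac{108}{11}) (k+1)] - rational in k. x = 1; t_0 = -\frac{12}{11}; negate the roots.


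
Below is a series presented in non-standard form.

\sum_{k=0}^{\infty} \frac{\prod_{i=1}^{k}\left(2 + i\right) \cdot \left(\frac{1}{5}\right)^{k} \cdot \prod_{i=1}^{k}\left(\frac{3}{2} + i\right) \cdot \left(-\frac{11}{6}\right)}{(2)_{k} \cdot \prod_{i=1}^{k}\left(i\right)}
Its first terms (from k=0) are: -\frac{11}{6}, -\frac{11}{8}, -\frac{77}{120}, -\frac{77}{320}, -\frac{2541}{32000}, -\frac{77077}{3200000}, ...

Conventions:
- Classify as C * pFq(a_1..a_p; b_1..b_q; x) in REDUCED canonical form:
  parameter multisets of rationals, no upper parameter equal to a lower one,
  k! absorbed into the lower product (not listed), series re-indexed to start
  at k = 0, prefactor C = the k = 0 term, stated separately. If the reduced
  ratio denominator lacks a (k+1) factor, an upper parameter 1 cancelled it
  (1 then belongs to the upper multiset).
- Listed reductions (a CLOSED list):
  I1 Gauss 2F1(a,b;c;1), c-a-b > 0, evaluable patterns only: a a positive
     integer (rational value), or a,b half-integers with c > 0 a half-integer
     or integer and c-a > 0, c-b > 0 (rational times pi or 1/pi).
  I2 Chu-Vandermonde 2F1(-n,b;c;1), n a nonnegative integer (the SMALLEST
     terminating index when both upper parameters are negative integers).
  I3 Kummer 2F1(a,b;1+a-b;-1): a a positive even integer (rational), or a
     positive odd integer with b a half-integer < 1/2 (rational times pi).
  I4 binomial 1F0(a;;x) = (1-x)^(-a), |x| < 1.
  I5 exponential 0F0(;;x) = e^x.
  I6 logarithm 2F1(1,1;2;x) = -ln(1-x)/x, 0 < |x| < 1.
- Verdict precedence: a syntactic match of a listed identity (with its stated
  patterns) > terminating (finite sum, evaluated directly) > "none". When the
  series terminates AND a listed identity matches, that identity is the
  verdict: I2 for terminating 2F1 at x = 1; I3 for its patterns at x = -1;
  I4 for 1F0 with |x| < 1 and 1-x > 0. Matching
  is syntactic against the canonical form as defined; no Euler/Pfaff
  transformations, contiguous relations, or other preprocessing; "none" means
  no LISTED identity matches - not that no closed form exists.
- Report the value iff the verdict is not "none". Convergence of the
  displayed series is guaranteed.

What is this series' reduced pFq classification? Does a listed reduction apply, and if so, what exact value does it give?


Prefactor -\frac{11}{6}, argument \frac{1}{5}: 2F1 with upper {\frac{5}{2}, 3} over lower {2}. Verdict: none (x = \frac{1}{5}): each listed identity misses the multisets {\frac{5}{2}, 3} ; {2}.

Key step: with t_0 = -\frac{11}{6}, the product of the first k integers (C = -11/6, x = 1/5) is k!.
Ratio: r(k) = \frac{1}{5} * (k+\frac{5}{2}) (k+3) / [(k+2) (k+1)] - rational in k. x = \frac{1}{5}; t_0 = -\frac{11}{6}; negate the roots.


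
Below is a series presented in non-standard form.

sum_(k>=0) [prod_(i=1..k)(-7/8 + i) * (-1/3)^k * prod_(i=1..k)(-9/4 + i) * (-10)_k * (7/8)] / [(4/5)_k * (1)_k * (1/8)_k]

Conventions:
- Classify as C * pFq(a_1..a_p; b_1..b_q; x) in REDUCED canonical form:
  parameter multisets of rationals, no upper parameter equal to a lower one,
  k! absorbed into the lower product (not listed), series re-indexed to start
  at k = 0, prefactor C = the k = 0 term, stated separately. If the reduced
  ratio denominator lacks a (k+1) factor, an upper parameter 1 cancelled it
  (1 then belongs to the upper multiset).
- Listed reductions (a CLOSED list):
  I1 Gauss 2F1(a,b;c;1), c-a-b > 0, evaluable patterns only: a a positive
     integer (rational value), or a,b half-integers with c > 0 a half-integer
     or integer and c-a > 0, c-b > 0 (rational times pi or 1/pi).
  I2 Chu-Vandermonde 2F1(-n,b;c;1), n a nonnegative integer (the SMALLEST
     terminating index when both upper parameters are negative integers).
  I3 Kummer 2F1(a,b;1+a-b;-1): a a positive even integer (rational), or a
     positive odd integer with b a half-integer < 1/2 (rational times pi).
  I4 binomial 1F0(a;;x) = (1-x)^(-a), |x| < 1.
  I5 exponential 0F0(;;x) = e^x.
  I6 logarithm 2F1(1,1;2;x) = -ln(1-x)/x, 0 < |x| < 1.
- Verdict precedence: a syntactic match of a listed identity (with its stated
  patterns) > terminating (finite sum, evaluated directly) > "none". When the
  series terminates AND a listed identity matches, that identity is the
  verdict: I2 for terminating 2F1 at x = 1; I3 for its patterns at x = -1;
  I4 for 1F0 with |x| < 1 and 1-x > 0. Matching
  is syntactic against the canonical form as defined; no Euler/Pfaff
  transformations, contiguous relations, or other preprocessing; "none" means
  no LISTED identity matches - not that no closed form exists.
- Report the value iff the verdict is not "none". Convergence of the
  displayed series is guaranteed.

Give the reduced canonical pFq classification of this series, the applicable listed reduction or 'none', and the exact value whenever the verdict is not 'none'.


At argument -1/3: a 2F1 with upper {-10, -5/4}, lower {4/5}, scaled by C = 7/8. Verdict: terminating - the sum ends at index 10 because -10 is a negative integer; exact evaluation follows. Exact value: -175054212717102316141/72059802299658141696.

First insight: t_0 being 7/8, the parameter 1/8 appears in both the upper and lower lists and cancels.
Consecutive-term ratio: r(k) = (-1/3) * (k-10) (k-5/4) / [(k+4/5) (k+1)] - rational in k, leading ratio (-1/3); with t_0 = 7/8, classification follows.


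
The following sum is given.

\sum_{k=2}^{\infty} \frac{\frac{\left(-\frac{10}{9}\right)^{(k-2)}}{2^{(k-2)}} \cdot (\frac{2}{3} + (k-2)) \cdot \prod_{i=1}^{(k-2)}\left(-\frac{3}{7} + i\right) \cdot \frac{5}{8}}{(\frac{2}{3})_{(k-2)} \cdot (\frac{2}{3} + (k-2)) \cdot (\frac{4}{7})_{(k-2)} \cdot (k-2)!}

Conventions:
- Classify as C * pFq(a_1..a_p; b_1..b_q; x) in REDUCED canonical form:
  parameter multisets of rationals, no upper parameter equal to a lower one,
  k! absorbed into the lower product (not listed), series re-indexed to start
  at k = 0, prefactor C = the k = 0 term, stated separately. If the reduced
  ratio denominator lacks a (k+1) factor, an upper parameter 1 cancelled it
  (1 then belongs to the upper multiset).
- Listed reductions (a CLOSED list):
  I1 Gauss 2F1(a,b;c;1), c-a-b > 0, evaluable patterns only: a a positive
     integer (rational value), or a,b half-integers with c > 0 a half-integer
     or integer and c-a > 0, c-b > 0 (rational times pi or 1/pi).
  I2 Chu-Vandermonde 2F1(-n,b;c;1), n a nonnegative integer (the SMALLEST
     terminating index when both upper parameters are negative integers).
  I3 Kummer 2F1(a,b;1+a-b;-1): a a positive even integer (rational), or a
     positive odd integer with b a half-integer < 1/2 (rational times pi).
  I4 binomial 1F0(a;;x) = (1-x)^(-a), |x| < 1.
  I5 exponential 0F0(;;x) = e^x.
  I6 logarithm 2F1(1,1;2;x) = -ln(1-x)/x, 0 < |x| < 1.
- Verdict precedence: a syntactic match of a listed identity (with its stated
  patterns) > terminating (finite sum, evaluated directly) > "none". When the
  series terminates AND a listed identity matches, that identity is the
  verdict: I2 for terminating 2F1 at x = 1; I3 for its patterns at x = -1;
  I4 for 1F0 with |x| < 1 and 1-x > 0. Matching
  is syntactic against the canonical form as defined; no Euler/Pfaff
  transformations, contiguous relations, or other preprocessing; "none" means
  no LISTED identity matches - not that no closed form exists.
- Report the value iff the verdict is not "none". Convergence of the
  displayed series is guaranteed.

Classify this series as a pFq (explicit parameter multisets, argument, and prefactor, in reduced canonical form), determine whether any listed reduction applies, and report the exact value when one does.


Canonical form: C = \frac{5}{8} times 0F1 with upper {-}, lower {\frac{2}{3}}, x = -\frac{5}{9}. Verdict: no listed reduction: x = -\frac{5}{9} and upper {-} fail every I1-I6 pattern.

First insight: t_0 being \frac{5}{8}, the factor k + 2/3 cancels (top and bottom), leaving C = 5/8.
Consecutive-term ratio: r(k) = -\frac{5}{9} * 1 / [(k+\frac{2}{3}) (k+1)] - rational in k. x = -\frac{5}{9}; t_0 = \frac{5}{8}; negate the roots.


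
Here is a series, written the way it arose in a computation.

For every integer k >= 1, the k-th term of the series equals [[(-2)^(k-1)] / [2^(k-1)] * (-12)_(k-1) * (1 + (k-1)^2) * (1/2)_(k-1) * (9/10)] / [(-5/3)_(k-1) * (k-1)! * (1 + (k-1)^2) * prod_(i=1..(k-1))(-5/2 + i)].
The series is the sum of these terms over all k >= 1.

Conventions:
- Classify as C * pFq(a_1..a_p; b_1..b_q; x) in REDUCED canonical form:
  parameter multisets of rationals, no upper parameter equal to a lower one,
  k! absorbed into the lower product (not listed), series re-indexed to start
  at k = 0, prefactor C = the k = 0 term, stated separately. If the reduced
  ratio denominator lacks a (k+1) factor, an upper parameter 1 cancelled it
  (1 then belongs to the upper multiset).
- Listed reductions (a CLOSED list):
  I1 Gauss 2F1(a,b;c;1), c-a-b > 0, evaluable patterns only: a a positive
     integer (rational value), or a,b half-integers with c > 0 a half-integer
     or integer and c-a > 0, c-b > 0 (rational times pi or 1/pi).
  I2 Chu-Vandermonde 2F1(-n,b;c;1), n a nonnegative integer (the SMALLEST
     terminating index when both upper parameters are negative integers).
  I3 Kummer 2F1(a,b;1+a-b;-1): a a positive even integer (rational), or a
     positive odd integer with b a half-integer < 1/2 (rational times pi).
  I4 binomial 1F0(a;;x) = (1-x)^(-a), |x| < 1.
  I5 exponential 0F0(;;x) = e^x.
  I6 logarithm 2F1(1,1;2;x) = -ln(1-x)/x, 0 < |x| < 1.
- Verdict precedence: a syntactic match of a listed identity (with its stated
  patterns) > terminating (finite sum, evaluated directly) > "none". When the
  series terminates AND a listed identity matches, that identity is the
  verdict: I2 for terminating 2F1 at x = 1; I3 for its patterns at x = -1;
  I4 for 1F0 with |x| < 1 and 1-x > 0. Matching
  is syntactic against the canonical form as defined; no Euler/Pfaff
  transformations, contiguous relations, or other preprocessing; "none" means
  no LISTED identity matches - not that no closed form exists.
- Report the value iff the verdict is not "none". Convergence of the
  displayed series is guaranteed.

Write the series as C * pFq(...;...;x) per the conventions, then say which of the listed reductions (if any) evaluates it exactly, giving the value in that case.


The tell: x = (-1) and the two k-th powers (C = 9/10) combine into one argument.
Term ratio: r(k) = (-1) * (k-12) (k+1/2) / [(k-5/3) (k-3/2) (k+1)] - poly over poly, x = (-1) from leading terms; C = 9/10 at k = 0.

Canonical form: C = 9/10 times 2F2 with upper {-12, 1/2}, lower {-5/3, -3/2}, x = -1. Verdict: terminating. With -12 upstairs the series is a 13-term polynomial sum; evaluated term by term. Exact value: 8712667590429519/243443200000.


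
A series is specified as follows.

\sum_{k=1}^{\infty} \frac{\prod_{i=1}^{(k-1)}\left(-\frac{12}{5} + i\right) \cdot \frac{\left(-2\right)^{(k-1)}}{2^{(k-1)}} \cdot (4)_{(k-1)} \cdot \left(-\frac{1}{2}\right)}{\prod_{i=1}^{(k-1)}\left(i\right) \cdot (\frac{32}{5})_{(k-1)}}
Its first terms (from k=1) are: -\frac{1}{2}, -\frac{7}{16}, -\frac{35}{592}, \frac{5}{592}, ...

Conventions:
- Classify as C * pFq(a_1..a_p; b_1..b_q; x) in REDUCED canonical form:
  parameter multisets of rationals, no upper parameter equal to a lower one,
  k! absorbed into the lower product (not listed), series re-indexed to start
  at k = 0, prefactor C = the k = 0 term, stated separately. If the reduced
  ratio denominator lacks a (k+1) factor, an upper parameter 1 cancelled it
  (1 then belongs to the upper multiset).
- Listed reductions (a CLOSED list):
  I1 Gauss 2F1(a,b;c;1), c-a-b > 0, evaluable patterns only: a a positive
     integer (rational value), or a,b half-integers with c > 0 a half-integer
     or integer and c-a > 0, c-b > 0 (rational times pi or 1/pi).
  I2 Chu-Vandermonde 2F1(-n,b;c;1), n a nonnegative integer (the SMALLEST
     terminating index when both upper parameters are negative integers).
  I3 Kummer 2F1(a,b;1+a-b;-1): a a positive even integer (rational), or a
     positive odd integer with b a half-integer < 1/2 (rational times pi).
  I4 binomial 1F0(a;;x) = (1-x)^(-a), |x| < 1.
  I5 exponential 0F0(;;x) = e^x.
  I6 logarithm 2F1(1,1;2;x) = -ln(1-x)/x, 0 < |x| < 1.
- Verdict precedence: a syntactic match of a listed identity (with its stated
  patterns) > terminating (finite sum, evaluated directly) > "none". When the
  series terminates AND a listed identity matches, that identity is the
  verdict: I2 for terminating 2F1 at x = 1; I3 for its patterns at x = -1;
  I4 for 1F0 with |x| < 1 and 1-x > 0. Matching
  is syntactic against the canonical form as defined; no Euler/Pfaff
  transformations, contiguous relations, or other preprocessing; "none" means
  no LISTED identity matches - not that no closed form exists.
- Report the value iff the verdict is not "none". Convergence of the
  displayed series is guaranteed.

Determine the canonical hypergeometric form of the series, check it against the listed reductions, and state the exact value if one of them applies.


At argument -1: a 2F1 with upper {-\frac{7}{5}, 4}, lower {\frac{32}{5}}, scaled by C = -\frac{1}{2}. Verdict: Kummer (I3) fires (x = -1; c = \frac{32}{5} equals 1+a-b for upper {-\frac{7}{5}, 4}: listed pattern). Sum: -\frac{99}{100}.

The tell: t_0 = -\frac{1}{2} here, and the two k-th powers (C = -1/2, x = -1) combine into one argument.
Term ratio: r(k) = -1 * (k-\frac{7}{5}) (k+4) / [(k+\frac{32}{5}) (k+1)] ; factor over Q: parameters, x = -1, and C = -\frac{1}{2}.


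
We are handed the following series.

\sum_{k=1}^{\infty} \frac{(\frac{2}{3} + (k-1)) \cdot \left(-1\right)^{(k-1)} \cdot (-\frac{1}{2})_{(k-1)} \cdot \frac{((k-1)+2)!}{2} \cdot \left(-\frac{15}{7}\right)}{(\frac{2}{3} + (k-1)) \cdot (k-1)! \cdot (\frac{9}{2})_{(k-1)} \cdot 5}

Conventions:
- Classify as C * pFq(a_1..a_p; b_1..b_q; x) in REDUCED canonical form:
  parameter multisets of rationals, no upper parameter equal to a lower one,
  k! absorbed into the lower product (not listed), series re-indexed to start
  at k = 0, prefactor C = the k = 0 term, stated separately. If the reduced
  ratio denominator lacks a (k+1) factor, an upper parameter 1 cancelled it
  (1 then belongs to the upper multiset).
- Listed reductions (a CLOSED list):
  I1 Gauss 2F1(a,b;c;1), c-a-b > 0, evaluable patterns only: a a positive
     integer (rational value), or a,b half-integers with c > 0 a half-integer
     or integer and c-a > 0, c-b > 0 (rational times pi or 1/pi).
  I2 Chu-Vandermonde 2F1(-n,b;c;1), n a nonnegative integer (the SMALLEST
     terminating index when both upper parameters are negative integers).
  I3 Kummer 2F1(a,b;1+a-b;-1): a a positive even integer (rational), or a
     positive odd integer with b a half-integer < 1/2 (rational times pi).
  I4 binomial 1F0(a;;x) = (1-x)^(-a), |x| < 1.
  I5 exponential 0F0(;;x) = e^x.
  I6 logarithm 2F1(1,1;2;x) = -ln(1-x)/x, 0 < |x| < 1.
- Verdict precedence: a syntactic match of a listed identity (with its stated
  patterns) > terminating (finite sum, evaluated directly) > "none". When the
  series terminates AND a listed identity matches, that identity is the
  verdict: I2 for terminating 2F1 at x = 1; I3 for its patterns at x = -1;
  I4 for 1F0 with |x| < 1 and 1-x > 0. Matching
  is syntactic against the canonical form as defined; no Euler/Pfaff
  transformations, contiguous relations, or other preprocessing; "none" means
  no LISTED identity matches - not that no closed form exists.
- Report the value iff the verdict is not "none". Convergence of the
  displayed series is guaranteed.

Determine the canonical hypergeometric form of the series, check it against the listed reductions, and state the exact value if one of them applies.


With C = -\frac{3}{7}: the canonical form is 2F1(-\frac{1}{2}, 3; \frac{9}{2}; -1). Verdict (x = -1): Kummer's theorem (I3) applies (x = -1; c = \frac{9}{2} equals 1+a-b for upper {-\frac{1}{2}, 3}: listed pattern). Hence: \left(-\frac{45}{256}\right) \cdot \pi.

Key observation: x = -1 and the factorial ratio (prefactor -3/7) (k+a-1)!/(a-1)! is a rising factorial (a)_k.
Ratio: r(k) = -1 * (k-\frac{1}{2}) (k+3) / [(k+\frac{9}{2}) (k+1)] - rational in k. x = -1; t_0 = -\frac{3}{7}; negate the roots.


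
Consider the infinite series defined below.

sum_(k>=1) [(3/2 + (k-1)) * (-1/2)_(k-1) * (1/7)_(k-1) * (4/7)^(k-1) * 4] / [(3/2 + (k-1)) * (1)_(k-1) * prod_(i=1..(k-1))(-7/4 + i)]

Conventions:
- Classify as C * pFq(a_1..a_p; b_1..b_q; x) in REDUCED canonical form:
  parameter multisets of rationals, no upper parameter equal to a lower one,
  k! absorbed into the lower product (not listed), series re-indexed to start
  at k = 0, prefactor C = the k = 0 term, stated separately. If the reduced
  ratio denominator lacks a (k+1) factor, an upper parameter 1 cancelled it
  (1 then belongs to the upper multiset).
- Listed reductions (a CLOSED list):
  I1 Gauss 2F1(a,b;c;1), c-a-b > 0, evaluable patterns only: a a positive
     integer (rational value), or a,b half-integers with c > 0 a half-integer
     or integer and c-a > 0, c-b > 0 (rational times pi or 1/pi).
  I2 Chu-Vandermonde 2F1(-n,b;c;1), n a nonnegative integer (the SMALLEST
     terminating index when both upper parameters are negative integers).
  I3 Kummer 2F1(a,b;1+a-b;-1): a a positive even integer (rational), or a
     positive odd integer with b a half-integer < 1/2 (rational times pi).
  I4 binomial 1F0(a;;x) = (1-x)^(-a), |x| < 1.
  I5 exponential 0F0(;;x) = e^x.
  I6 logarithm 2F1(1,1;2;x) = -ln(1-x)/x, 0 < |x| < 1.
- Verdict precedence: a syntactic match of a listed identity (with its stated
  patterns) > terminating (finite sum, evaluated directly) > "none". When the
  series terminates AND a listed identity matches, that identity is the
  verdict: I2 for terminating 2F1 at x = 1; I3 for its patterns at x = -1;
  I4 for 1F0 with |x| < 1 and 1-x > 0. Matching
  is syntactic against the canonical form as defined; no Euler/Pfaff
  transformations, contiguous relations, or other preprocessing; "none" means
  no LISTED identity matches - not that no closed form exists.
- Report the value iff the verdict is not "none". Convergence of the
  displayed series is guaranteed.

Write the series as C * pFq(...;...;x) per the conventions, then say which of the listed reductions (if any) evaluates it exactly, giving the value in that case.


Canonical form: C = 4 times 2F1 with upper {-1/2, 1/7}, lower {-3/4}, x = 4/7. Verdict: none (x = 4/7): each listed identity misses the multisets {-1/2, 1/7} ; {-3/4}.

Key observation: x = (4/7) and the factor k + 3/2 cancels (top and bottom), leaving prefactor 4.
Term ratio: r(k) = (4/7) * (k-1/2) (k+1/7) / [(k-3/4) (k+1)] ; factor over Q: parameters, x = (4/7), and C = 4.


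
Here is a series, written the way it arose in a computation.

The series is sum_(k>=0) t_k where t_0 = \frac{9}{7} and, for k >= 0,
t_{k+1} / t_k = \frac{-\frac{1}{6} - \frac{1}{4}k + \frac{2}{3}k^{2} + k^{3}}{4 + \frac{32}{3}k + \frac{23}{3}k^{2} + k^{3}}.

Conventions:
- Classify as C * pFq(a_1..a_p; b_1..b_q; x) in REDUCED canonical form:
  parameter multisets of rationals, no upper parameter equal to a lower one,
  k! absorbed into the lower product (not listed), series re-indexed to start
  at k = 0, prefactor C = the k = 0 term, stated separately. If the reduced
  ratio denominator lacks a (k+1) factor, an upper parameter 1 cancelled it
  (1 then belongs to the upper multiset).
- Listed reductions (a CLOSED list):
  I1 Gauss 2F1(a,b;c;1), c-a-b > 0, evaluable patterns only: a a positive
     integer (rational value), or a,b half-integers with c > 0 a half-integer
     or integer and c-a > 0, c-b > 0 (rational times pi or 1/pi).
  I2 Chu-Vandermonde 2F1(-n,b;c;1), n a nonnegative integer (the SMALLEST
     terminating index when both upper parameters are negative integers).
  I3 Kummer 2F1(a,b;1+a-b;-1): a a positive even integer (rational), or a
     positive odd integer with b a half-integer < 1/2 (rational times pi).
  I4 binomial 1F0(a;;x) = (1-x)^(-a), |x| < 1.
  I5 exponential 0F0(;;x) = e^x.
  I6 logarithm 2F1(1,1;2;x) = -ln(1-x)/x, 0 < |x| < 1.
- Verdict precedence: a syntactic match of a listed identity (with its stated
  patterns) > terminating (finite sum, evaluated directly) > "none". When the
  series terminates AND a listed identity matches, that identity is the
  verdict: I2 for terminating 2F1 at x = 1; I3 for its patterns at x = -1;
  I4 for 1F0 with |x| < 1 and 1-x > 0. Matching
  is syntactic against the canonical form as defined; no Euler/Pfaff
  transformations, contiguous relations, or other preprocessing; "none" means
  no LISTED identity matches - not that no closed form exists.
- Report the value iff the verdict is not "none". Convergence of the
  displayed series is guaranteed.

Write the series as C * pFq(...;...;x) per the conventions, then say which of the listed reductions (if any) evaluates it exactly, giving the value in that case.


Prefactor \frac{9}{7}, argument 1: 2F1 with upper {-\frac{1}{2}, \frac{1}{2}} over lower {6}. Verdict: Gauss's theorem I1 (half-integer case) matches (x = 1; upper {-\frac{1}{2}, \frac{1}{2}} half-integers, c = 6 in the evaluable pattern). Its exact value is \frac{131072}{33957} / \pi.

Key observation: with t_0 = \frac{9}{7}, the expanded ratio factors over Q; C = 9/7, roots give parameters.
Step ratio: r(k) = 1 * (k-\frac{1}{2}) (k+\frac{1}{2}) / [(k+6) (k+1)] - poly over poly, x = 1 from leading terms; C = \frac{9}{7} at k = 0.


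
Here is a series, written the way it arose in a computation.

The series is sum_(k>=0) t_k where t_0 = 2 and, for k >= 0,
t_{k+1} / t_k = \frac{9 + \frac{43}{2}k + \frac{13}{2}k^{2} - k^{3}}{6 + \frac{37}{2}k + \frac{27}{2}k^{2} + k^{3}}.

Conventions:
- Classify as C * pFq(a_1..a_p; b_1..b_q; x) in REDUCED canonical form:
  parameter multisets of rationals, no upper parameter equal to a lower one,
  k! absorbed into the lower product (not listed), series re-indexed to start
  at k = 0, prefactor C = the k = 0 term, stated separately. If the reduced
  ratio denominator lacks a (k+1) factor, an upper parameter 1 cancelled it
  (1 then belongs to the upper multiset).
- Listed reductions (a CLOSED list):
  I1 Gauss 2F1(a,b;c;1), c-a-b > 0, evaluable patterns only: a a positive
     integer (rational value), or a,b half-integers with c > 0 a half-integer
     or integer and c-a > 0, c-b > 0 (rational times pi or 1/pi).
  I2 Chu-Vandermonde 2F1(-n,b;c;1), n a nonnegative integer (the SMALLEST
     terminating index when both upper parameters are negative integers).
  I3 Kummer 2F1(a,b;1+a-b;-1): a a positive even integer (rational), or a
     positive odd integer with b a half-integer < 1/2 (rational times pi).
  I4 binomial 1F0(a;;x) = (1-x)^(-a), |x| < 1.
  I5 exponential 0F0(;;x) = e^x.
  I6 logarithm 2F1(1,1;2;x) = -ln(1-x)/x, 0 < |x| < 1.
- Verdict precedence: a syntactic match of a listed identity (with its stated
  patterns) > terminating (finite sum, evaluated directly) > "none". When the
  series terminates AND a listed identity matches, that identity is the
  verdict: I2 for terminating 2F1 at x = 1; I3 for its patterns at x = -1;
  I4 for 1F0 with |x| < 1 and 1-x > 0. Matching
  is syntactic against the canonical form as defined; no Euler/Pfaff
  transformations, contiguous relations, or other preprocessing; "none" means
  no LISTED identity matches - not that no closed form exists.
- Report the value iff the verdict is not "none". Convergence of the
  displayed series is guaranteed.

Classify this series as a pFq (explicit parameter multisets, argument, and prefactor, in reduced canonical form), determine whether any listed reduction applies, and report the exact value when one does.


x = -1 here; the reduced form reads 2F1, upper {-9, 2}, lower {12}, C = 2. Verdict: Kummer (I3) matches (x = -1; c = 12 equals 1+a-b for upper {-9, 2}: listed pattern). Hence: 11.

Key observation: x = -1 and factor the ratio over Q (C = 2): negated roots = parameters.
Step ratio: r(k) = -1 * (k-9) (k+2) / [(k+12) (k+1)] - poly over poly, x = -1 from leading terms; C = 2 at k = 0.


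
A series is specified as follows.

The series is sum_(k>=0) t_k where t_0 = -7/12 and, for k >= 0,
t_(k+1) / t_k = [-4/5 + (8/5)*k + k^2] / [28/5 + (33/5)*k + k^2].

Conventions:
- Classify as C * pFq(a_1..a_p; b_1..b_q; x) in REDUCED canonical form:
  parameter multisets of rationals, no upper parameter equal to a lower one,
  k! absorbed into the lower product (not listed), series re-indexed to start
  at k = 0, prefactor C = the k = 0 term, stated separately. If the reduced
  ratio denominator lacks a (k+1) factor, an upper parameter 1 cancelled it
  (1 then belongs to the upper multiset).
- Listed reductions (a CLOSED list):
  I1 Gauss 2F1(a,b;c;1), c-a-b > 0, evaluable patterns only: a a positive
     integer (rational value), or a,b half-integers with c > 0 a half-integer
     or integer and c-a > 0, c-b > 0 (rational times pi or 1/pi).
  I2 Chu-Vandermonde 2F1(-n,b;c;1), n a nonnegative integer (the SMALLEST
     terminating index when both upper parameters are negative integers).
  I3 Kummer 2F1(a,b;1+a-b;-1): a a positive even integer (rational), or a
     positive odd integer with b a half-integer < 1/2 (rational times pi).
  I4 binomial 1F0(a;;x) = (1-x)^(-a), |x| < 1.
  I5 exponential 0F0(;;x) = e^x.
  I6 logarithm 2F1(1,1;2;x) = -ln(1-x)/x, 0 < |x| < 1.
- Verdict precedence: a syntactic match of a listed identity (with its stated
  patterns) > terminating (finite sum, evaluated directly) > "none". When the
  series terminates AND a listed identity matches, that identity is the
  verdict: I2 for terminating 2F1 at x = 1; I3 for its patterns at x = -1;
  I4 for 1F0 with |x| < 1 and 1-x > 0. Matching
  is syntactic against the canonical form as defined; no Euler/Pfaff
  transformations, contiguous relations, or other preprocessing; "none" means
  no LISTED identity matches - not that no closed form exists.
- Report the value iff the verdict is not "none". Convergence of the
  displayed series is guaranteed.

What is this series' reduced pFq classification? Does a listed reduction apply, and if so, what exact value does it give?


At argument 1: a 2F1 with upper {-2/5, 2}, lower {28/5}, scaled by C = -7/12. Verdict: Gauss's theorem (I1) matches (x = 1: the Gamma ratio telescopes since c-a-b = 4 > 0 and a = 2 in Z>0). Exact value: -483/1000.

The tell: t_0 being -7/12, factor the ratio over Q (prefactor -7/12): negated roots = parameters.
Step ratio: r(k) = 1 * (k-2/5) (k+2) / [(k+28/5) (k+1)] - poly over poly, x = 1 from leading terms; C = -7/12 at k = 0.


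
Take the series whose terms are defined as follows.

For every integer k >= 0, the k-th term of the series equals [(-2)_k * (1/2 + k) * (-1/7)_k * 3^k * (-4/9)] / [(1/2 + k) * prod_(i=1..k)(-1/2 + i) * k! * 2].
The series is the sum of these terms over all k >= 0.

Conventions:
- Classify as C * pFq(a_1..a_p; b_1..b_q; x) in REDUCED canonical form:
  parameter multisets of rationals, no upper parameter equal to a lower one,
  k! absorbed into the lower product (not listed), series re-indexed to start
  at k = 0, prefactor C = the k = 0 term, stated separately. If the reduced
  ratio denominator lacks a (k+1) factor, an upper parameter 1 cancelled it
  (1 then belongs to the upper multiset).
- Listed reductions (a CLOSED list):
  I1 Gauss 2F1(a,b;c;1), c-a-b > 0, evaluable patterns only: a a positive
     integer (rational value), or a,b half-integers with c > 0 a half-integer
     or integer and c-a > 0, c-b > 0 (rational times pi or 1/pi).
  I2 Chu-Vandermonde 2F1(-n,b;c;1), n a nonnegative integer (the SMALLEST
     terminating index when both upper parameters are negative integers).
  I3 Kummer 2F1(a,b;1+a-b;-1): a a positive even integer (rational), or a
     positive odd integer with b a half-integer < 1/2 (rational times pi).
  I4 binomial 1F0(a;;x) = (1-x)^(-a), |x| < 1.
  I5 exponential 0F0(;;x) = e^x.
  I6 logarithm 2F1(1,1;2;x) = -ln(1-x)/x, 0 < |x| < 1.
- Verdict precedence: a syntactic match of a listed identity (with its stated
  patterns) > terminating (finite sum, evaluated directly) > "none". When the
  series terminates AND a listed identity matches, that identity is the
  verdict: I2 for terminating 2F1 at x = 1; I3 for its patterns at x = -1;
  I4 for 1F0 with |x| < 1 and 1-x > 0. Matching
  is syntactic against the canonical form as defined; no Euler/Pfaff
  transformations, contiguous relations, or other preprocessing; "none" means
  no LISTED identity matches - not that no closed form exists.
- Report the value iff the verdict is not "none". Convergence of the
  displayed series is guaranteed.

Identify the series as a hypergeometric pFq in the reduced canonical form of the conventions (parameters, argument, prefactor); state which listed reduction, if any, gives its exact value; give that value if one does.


This is -2/9 * 2F1(-2, -1/7; 1/2; 3) in reduced canonical form. Verdict: terminating at k = 2: the factor (-2)_k kills every later term; summing the 3 survivors is exact. Its exact value is -122/441.

Key observation: x = 3 and the constant factors (prefactor -2/9) combine into one prefactor.
Step ratio: r(k) = 3 * (k-2) (k-1/7) / [(k+1/2) (k+1)] ; factor over Q: parameters, x = 3, and C = -2/9.


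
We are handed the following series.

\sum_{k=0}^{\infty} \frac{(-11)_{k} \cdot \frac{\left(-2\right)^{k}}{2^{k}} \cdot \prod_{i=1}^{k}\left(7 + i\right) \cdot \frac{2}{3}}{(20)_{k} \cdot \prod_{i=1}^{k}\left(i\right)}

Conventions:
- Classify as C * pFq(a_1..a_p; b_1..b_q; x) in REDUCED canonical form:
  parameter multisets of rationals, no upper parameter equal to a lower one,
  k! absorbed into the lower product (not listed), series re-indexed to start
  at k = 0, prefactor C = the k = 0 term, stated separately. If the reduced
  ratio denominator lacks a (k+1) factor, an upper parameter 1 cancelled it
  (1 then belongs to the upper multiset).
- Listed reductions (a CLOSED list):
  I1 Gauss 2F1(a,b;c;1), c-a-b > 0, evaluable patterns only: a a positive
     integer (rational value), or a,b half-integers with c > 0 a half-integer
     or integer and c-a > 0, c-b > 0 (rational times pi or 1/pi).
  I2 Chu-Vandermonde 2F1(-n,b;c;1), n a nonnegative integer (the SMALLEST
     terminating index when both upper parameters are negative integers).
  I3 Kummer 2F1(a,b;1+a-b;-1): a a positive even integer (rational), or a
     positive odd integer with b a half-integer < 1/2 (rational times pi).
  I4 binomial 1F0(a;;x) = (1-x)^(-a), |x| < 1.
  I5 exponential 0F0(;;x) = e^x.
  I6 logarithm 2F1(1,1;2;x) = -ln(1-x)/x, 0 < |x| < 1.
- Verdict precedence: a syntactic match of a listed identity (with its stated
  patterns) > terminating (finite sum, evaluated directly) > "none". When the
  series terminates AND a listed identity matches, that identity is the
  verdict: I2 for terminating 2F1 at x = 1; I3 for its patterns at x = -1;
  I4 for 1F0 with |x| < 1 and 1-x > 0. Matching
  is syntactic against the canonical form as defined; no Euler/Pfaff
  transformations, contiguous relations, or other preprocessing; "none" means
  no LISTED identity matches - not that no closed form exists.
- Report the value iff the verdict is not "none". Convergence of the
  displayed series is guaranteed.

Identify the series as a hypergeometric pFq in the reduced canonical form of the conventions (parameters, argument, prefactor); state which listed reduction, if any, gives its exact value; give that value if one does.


Key observation: with t_0 = \frac{2}{3}, the two k-th powers (prefactor 2/3) combine into one argument.
Term ratio: r(k) = -1 * (k-11) (k+8) / [(k+20) (k+1)] - poly over poly, x = -1 from leading terms; C = \frac{2}{3} at k = 0.

With C = \frac{2}{3}: the canonical form is 2F1(-11, 8; 20; -1). Verdict: Kummer (I3) fires (x = -1; c = 20 equals 1+a-b for upper {-11, 8}: listed pattern). Value: \frac{1292}{35}.


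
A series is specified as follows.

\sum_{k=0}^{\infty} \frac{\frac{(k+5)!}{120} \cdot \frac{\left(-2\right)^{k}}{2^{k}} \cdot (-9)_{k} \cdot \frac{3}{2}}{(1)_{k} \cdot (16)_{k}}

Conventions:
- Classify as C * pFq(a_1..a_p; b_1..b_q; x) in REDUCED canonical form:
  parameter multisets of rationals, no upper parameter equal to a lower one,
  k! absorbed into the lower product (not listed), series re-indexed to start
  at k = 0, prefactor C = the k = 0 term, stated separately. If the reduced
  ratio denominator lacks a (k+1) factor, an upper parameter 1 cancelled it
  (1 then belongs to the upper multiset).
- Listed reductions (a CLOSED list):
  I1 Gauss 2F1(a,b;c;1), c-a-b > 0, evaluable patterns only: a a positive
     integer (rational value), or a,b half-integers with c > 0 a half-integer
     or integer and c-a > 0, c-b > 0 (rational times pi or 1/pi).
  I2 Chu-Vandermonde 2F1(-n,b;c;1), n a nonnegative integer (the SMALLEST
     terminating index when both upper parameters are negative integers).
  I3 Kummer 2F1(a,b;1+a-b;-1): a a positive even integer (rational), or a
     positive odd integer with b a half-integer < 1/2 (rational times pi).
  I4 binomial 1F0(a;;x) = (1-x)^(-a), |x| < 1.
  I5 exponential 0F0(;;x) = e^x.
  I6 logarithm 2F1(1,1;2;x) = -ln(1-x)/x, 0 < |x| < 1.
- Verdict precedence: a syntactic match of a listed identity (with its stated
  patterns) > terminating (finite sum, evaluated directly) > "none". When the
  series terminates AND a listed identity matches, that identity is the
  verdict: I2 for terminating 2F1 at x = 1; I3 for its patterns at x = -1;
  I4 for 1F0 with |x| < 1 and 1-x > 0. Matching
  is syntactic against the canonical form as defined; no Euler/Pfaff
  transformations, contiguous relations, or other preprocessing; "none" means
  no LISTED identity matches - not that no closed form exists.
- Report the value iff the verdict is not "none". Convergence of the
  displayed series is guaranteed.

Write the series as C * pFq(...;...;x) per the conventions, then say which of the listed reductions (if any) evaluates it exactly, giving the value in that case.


Structural cue: with t_0 = \frac{3}{2}, (1)_k (C = 3/2, x = -1) is k! itself.
Ratio: r(k) = -1 * (k-9) (k+6) / [(k+16) (k+1)] - rational; roots negated = parameters, x = -1, C = \frac{3}{2}.

Prefactor \frac{3}{2}, argument -1: 2F1 with upper {-9, 6} over lower {16}. Verdict at x = -1: Kummer's theorem (I3) matches (x = -1; c = 16 equals 1+a-b for upper {-9, 6}: listed pattern). Hence: \frac{273}{8}.


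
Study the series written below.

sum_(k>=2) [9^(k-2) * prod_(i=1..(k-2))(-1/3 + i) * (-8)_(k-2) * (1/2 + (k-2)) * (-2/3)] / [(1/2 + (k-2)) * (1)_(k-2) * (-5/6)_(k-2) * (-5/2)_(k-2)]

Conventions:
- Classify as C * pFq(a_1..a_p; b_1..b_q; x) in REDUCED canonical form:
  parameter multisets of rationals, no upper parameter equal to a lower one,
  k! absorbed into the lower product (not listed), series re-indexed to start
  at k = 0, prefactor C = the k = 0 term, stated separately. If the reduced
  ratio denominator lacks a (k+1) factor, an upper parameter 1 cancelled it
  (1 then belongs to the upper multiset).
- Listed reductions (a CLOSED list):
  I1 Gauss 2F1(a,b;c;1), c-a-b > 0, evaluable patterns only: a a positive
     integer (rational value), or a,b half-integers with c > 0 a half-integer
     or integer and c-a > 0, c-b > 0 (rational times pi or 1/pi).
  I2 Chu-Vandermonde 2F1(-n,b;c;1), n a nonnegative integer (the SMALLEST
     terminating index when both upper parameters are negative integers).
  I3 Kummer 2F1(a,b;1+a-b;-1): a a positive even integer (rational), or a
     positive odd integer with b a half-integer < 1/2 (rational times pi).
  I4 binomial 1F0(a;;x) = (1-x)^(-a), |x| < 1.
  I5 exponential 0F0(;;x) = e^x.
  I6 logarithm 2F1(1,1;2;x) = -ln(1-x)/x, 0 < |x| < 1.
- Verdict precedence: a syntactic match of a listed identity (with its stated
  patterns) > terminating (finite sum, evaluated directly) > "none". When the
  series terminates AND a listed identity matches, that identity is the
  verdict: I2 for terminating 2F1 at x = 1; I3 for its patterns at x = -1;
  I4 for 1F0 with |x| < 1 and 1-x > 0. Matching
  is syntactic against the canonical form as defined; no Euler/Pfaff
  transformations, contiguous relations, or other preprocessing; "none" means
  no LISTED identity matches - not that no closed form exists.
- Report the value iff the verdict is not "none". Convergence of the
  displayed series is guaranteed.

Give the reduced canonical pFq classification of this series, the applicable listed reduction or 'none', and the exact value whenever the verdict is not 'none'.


With C = -2/3: the canonical form is 2F2(-8, 2/3; -5/2, -5/6; 9). Verdict: terminating. With -8 upstairs the series is a 9-term polynomial sum; evaluated term by term. Its exact value is 3663063430736746/3718430625.

The tell: x = 9 and (1)_k (C = -2/3, x = 9) is k! itself.
Ratio: r(k) = 9 * (k-8) (k+2/3) / [(k-5/2) (k-5/6) (k+1)] - rational in k, leading ratio 9; with t_0 = -2/3, classification follows.
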